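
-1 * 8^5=-32768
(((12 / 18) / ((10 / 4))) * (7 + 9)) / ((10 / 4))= 128 / 75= 1.71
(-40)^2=1600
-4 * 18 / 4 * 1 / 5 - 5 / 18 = -349 / 90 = -3.88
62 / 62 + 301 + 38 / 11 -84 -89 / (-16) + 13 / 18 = 360739 / 1584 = 227.74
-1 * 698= -698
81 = 81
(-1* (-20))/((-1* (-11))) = 20/11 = 1.82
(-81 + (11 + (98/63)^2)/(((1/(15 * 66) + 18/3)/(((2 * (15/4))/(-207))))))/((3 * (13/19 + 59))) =-2841803077/6275603061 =-0.45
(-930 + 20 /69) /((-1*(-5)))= -12830 /69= -185.94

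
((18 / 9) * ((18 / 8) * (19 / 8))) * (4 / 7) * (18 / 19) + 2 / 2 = 95 / 14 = 6.79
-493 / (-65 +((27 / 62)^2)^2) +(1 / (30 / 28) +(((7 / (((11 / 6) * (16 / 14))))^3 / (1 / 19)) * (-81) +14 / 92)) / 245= -226.65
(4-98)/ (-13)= 94/ 13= 7.23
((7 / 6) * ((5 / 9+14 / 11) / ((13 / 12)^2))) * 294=993328 / 1859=534.33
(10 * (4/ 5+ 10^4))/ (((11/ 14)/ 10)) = 14001120/ 11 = 1272829.09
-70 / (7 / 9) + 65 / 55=-977 / 11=-88.82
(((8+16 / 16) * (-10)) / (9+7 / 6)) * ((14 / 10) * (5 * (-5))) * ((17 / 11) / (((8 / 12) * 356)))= 240975 / 119438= 2.02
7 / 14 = 1 / 2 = 0.50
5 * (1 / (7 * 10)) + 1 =15 / 14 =1.07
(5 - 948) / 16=-943 / 16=-58.94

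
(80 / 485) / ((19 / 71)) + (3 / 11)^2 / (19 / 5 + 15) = 13003799 / 20962282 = 0.62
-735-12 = -747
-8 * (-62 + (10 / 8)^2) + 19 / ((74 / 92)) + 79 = 43373 / 74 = 586.12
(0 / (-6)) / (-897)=0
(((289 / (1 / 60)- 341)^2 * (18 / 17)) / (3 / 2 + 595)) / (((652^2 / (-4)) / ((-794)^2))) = -1639571128257924 / 538845889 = -3042745.92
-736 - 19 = -755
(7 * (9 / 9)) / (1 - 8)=-1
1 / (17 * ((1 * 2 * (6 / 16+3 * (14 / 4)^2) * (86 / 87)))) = 58 / 72369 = 0.00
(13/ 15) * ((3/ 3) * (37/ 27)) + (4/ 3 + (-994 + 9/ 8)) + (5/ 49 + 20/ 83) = -990.01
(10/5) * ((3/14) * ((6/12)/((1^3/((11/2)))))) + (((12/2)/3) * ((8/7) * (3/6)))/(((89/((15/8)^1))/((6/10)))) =2973/2492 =1.19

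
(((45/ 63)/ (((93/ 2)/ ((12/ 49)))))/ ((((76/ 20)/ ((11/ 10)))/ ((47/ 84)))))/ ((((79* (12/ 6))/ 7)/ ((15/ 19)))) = 12925/ 606485054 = 0.00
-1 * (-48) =48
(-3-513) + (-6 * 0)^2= -516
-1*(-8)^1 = 8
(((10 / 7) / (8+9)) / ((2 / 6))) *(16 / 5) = 96 / 119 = 0.81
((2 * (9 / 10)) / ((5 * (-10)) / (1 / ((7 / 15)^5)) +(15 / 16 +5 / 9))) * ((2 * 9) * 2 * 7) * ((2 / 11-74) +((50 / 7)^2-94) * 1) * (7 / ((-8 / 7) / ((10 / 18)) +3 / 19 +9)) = -219737915208000 / 1625793257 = -135157.35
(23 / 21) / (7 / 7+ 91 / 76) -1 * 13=-12.50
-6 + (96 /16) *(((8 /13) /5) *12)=186 /65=2.86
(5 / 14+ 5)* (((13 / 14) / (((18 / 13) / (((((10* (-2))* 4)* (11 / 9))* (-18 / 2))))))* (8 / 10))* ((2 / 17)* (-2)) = -1487200 / 2499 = -595.12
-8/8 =-1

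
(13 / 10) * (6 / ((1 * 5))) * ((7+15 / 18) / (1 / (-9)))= -5499 / 50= -109.98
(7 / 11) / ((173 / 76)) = 532 / 1903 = 0.28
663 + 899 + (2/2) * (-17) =1545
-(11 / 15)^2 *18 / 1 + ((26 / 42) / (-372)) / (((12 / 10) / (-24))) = -471001 / 48825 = -9.65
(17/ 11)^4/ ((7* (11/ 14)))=167042/ 161051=1.04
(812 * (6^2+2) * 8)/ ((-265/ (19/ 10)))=-2345056/ 1325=-1769.85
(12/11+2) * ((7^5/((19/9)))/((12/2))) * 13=11143041/209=53315.99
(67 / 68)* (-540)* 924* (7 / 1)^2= -409521420 / 17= -24089495.29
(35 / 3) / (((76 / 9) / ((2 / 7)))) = 15 / 38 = 0.39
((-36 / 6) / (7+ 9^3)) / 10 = -3 / 3680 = -0.00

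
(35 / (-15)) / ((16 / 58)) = -203 / 24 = -8.46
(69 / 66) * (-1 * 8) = -92 / 11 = -8.36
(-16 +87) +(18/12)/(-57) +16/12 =8243/114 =72.31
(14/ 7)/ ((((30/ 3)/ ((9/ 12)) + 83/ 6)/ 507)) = 6084/ 163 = 37.33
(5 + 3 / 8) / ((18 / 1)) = 43 / 144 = 0.30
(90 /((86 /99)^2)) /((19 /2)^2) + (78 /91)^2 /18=44557388 /32706961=1.36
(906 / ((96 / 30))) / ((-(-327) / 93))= 70215 / 872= 80.52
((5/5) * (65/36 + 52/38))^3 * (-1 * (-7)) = 71627123477/320013504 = 223.83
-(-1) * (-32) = -32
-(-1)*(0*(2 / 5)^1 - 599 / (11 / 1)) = -599 / 11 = -54.45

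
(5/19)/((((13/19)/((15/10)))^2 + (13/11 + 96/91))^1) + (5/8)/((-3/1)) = -19215415/190828488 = -0.10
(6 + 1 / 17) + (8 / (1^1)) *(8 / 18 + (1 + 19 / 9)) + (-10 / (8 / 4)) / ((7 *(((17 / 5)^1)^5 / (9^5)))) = -5217414112 / 89450991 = -58.33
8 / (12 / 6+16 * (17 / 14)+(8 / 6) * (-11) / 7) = 12 / 29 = 0.41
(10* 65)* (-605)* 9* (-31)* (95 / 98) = 5211545625 / 49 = 106358073.98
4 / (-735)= -4 / 735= -0.01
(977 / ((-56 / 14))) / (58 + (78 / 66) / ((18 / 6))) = -32241 / 7708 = -4.18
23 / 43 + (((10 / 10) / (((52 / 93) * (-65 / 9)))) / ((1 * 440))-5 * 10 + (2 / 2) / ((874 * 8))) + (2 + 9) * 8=1076883173583 / 27945975200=38.53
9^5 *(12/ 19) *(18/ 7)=12754584/ 133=95899.13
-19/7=-2.71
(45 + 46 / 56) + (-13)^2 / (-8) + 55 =4463 / 56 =79.70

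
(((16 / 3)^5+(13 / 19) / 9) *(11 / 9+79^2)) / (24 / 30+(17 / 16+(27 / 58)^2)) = 75305879177368000 / 5812807617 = 12955164.55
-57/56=-1.02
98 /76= 49 /38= 1.29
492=492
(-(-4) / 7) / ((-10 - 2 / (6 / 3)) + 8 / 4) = -4 / 63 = -0.06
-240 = -240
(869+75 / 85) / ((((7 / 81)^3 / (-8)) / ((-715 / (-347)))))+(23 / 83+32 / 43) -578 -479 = -160445564945558756 / 7221361133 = -22218188.79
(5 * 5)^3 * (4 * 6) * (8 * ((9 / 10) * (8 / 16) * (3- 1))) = 2700000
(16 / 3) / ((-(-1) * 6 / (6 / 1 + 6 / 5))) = 32 / 5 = 6.40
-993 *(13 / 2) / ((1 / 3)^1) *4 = -77454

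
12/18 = 2/3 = 0.67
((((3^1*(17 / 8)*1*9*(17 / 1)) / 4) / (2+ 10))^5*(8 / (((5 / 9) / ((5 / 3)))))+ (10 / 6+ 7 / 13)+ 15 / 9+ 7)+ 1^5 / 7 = 97495758029781706891 / 1172526071808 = 83150183.50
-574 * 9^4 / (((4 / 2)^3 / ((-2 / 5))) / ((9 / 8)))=16947063 / 80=211838.29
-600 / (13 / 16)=-9600 / 13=-738.46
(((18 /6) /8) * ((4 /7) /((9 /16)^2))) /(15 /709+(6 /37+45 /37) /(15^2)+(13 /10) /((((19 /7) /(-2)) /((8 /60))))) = -398741600 /59133753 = -6.74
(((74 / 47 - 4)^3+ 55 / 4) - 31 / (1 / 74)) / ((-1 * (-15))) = -152.97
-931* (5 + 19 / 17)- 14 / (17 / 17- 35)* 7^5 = 1225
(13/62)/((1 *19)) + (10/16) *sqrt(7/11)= 13/1178 + 5 *sqrt(77)/88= 0.51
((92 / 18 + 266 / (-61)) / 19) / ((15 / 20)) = 1648 / 31293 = 0.05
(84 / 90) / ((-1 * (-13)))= 14 / 195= 0.07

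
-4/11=-0.36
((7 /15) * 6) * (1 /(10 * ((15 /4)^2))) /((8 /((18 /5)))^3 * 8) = 567 /2500000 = 0.00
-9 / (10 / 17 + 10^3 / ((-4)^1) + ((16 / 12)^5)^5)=-0.01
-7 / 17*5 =-35 / 17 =-2.06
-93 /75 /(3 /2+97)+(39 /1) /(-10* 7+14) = -0.71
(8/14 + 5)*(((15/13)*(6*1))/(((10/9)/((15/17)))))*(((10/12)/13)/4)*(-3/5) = -3645/12376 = -0.29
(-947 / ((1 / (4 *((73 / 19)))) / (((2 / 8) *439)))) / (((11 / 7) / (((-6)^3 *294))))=64549100520.34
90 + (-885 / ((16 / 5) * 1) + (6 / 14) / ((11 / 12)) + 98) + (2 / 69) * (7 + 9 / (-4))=-7477073 / 85008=-87.96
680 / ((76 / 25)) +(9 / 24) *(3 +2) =34285 / 152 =225.56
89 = 89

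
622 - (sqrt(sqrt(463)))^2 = 622 - sqrt(463) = 600.48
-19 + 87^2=7550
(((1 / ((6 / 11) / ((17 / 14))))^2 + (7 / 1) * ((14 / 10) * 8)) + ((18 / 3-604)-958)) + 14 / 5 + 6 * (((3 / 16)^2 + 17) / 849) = -117392592131 / 79873920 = -1469.72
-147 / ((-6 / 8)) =196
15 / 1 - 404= -389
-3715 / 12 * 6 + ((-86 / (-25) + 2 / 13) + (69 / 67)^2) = -5406325421 / 2917850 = -1852.85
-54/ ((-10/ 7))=189/ 5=37.80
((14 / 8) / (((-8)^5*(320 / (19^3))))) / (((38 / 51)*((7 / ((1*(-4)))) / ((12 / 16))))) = 55233 / 83886080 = 0.00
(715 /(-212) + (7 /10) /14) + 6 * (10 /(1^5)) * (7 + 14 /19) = 4641141 /10070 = 460.89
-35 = -35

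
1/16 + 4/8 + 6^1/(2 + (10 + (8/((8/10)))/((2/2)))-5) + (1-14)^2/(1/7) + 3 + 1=323113/272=1187.92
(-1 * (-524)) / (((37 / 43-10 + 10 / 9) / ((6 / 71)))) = -1216728 / 220597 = -5.52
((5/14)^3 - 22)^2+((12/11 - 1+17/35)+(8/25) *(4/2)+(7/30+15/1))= 3096290661953/6211867200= 498.45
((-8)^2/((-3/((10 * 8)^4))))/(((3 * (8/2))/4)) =-2621440000/9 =-291271111.11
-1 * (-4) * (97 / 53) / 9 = 388 / 477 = 0.81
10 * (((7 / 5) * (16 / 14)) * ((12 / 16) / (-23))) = -12 / 23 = -0.52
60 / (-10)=-6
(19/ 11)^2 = 361/ 121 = 2.98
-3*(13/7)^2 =-507/49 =-10.35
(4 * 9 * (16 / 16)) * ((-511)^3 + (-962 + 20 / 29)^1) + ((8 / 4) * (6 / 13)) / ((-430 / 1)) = -4803616523.17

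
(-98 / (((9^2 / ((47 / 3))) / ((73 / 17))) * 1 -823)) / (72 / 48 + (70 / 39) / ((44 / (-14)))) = 0.13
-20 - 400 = -420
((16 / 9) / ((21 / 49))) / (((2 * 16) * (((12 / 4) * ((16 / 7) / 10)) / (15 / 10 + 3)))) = 245 / 288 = 0.85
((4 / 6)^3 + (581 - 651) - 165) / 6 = -6337 / 162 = -39.12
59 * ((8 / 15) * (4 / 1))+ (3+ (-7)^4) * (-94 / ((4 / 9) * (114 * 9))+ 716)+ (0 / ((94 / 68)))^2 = 163484959 / 95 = 1720894.31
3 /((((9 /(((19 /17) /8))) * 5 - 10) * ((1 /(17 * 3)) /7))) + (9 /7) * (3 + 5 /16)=2553849 /332080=7.69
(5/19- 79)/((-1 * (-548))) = -374/2603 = -0.14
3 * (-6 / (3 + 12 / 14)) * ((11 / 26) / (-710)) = 0.00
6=6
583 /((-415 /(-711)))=414513 /415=998.83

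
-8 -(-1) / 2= -15 / 2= -7.50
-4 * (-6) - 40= -16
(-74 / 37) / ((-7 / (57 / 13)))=114 / 91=1.25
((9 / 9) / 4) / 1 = 1 / 4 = 0.25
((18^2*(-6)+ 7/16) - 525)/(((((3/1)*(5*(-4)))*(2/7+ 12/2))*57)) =276479/2407680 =0.11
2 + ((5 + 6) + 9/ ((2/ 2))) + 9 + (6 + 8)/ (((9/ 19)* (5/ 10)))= 811/ 9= 90.11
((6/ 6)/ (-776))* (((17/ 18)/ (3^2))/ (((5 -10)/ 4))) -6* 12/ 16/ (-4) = 353599/ 314280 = 1.13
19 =19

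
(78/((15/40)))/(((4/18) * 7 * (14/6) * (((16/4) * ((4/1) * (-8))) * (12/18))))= -1053/1568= -0.67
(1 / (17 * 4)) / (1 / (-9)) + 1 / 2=25 / 68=0.37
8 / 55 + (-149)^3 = -181937187 / 55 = -3307948.85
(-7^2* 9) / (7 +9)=-441 / 16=-27.56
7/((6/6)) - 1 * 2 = 5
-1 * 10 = -10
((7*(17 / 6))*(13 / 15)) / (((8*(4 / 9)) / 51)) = 78897 / 320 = 246.55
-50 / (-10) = 5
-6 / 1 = -6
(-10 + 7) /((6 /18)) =-9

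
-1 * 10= -10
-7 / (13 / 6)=-42 / 13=-3.23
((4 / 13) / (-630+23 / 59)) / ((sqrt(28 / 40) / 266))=-8968 * sqrt(70) / 482911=-0.16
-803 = -803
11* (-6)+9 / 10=-651 / 10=-65.10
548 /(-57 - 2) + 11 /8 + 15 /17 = -7.03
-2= -2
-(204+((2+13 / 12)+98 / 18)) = -212.53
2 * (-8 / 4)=-4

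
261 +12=273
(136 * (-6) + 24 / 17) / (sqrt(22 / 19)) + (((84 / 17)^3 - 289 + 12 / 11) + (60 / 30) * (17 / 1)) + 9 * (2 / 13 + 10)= -6924 * sqrt(418) / 187 - 29426361 / 702559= -798.90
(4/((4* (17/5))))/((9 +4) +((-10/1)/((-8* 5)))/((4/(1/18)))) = 288/12733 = 0.02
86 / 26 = 43 / 13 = 3.31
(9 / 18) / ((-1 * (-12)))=1 / 24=0.04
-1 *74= -74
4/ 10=0.40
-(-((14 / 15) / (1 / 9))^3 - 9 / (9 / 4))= 74588 / 125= 596.70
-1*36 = -36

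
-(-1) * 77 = 77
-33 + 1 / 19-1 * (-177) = 2737 / 19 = 144.05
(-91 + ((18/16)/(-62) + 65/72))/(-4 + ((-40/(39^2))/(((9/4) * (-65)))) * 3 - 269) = 530278905/1606450256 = 0.33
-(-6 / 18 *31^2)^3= 887503681 / 27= 32870506.70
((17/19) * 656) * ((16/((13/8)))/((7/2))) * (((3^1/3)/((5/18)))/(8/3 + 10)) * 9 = 693743616/164255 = 4223.58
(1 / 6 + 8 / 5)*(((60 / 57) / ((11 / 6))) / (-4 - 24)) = -53 / 1463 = -0.04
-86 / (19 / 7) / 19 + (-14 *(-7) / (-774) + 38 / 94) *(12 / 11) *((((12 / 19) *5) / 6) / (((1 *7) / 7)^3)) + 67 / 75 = -370078453 / 601904325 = -0.61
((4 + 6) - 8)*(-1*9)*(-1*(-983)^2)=17393202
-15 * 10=-150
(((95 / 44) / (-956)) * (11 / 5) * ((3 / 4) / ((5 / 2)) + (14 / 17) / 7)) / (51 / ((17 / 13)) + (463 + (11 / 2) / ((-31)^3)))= -40188059 / 9721996131120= -0.00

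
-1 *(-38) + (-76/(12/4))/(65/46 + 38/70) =236626/9447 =25.05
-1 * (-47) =47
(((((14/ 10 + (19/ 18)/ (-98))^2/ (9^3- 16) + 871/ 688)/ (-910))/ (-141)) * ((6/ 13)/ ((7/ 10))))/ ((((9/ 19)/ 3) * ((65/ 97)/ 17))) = 47402004600004711/ 45253317048764233500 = 0.00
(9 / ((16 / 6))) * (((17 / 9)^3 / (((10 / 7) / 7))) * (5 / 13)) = 240737 / 5616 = 42.87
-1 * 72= -72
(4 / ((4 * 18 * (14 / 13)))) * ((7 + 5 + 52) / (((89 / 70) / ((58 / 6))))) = 60320 / 2403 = 25.10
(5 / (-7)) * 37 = -185 / 7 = -26.43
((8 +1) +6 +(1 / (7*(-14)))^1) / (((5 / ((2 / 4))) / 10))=14.99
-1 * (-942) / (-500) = -471 / 250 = -1.88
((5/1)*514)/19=2570/19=135.26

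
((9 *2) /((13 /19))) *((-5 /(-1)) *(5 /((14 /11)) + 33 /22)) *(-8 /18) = -28880 /91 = -317.36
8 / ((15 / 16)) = 128 / 15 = 8.53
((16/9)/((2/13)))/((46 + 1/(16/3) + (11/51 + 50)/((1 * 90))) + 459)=424320/18570973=0.02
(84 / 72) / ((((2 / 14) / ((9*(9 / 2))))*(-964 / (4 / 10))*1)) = -1323 / 9640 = -0.14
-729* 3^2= -6561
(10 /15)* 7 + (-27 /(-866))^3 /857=4.67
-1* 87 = -87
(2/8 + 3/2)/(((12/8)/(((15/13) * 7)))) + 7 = 427/26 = 16.42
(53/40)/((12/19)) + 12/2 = 8.10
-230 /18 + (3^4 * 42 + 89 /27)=91598 /27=3392.52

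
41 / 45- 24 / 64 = 193 / 360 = 0.54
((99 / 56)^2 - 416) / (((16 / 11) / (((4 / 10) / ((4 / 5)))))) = -14242525 / 100352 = -141.93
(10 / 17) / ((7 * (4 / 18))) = 45 / 119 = 0.38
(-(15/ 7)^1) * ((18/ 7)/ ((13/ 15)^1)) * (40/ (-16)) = 10125/ 637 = 15.89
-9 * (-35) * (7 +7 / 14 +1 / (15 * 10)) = 11823 / 5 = 2364.60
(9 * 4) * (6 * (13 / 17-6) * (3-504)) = 9631224 / 17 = 566542.59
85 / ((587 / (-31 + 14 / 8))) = -9945 / 2348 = -4.24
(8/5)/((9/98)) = 784/45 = 17.42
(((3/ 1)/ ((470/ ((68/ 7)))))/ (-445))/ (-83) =102/ 60758075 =0.00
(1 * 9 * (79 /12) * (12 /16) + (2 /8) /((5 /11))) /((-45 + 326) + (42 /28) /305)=219539 /1371304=0.16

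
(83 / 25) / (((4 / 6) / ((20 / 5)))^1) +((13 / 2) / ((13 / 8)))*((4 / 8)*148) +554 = 21748 / 25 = 869.92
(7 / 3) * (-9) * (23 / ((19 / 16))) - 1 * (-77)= -329.74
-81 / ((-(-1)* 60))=-27 / 20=-1.35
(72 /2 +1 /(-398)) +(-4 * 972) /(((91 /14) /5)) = -15287989 /5174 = -2954.77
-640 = -640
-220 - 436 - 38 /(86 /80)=-691.35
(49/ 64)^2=0.59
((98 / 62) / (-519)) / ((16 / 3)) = -49 / 85808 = -0.00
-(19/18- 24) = 413/18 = 22.94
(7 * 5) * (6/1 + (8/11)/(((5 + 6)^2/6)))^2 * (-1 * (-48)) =61209.22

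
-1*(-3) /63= 1 /21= 0.05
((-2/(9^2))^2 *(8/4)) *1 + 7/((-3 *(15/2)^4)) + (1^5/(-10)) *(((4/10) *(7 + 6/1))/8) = -2116517/32805000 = -0.06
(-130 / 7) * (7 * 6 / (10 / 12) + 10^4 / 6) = -669656 / 21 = -31888.38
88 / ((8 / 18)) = 198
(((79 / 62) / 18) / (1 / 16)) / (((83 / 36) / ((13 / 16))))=1027 / 2573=0.40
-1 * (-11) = 11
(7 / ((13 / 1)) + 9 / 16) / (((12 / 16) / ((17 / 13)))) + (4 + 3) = 18089 / 2028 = 8.92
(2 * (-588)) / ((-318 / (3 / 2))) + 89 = 5011 / 53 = 94.55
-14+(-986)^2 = 972182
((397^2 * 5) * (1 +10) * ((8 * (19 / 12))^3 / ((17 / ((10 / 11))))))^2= 186983642373199545760000 / 210681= 887520195808827306.50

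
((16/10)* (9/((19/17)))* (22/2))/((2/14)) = 94248/95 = 992.08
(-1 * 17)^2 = 289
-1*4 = -4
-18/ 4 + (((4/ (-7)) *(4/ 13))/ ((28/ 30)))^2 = -3623121/ 811538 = -4.46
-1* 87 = -87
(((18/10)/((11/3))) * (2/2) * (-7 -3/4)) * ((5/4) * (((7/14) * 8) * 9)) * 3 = -22599/44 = -513.61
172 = 172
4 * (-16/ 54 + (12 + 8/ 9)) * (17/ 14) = 11560/ 189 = 61.16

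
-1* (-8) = 8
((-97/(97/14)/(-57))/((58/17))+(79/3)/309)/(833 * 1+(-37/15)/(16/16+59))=8030000/42545624239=0.00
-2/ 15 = -0.13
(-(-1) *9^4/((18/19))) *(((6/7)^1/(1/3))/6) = 41553/14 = 2968.07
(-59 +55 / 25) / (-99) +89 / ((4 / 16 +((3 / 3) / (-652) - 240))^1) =2611742 / 12896235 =0.20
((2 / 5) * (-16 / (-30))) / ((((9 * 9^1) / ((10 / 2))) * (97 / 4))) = 64 / 117855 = 0.00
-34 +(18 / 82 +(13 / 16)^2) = -347631 / 10496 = -33.12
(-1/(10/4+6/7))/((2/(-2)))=14/47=0.30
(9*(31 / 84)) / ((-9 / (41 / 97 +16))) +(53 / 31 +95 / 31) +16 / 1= 1238813 / 84196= 14.71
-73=-73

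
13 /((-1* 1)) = -13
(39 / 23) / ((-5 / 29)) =-1131 / 115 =-9.83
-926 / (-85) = 926 / 85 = 10.89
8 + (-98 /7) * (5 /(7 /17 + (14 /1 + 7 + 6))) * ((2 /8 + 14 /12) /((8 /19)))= -13241 /22368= -0.59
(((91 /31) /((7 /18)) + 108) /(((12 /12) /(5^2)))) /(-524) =-5.51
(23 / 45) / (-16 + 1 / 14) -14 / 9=-15932 / 10035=-1.59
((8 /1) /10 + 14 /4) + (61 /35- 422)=-29117 /70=-415.96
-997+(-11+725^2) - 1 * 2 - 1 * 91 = 524524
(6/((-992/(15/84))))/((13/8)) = -15/22568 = -0.00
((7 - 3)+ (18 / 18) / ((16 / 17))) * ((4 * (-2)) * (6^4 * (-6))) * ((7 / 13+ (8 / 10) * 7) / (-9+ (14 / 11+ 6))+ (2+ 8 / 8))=-11337408 / 65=-174421.66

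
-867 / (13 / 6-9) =5202 / 41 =126.88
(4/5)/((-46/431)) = -862/115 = -7.50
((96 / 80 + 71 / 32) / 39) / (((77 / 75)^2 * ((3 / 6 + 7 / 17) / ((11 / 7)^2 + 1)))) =296405625 / 936639704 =0.32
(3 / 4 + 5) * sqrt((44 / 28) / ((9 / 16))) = 23 * sqrt(77) / 21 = 9.61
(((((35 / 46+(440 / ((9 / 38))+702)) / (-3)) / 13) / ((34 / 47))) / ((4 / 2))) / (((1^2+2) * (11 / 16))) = -99645922 / 4528953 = -22.00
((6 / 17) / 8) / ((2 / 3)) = 9 / 136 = 0.07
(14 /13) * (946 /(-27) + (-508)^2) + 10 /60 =195070013 /702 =277877.51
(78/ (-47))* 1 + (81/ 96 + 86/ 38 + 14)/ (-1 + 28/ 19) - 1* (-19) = 241189/ 4512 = 53.46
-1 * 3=-3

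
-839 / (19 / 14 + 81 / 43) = -505078 / 1951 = -258.88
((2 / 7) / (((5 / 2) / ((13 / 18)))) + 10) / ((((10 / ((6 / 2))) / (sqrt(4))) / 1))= 3176 / 525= 6.05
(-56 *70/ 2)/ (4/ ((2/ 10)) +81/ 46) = -12880/ 143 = -90.07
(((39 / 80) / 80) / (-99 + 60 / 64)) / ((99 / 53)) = -689 / 20710800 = -0.00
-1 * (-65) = 65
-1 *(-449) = 449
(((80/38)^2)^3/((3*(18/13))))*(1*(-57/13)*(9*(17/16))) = -2176000000/2476099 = -878.80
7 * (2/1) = 14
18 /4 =9 /2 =4.50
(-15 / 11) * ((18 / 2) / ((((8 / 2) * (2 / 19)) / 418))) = -48735 / 4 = -12183.75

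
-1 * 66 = -66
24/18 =4/3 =1.33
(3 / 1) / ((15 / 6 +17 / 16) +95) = 0.03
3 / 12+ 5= 21 / 4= 5.25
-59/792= -0.07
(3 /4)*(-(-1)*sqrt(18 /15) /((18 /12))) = sqrt(30) /10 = 0.55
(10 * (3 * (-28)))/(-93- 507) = 7/5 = 1.40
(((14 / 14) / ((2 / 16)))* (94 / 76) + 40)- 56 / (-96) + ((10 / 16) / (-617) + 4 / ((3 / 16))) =20203997 / 281352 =71.81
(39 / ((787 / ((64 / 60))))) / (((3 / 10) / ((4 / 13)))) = 128 / 2361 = 0.05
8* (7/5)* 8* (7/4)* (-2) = -1568/5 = -313.60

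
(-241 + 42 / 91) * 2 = -6254 / 13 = -481.08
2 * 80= 160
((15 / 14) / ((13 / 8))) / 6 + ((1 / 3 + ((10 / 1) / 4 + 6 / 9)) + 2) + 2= 1385 / 182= 7.61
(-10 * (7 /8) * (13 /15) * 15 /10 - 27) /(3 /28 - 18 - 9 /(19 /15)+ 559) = -0.07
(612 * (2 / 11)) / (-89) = -1224 / 979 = -1.25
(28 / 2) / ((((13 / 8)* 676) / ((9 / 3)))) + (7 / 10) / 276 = 247219 / 6063720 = 0.04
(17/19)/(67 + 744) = 17/15409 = 0.00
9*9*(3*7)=1701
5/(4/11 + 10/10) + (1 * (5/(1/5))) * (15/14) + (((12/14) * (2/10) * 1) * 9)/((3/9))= 7367/210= 35.08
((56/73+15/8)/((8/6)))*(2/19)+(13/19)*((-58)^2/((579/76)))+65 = 4719878287/12849168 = 367.33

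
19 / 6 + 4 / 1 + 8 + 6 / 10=473 / 30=15.77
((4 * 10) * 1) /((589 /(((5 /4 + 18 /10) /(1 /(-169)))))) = -20618 /589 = -35.01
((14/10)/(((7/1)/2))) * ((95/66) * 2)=1.15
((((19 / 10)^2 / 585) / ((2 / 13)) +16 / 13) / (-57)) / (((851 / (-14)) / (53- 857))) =-69737017 / 236471625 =-0.29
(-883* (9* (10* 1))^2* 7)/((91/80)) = -44014153.85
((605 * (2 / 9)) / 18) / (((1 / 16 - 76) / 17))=-32912 / 19683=-1.67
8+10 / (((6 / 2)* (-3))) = 6.89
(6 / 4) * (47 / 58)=141 / 116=1.22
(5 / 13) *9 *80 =3600 / 13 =276.92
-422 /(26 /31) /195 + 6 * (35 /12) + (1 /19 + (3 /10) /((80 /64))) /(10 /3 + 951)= 14.92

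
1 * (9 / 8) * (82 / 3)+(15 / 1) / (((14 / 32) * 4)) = 1101 / 28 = 39.32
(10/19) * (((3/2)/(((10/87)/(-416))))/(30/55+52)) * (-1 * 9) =2687256/5491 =489.39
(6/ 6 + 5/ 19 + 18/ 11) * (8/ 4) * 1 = 1212/ 209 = 5.80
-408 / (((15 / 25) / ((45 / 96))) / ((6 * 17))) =-32512.50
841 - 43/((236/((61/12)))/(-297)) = 1053581/944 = 1116.08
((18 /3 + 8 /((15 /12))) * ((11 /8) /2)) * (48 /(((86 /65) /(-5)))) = -66495 /43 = -1546.40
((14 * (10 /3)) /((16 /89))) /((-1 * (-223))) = 3115 /2676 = 1.16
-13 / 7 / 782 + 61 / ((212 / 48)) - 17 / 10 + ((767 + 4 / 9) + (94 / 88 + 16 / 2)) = 226508503079 / 287220780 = 788.62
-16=-16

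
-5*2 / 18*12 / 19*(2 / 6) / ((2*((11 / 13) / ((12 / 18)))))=-260 / 5643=-0.05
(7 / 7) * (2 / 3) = 2 / 3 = 0.67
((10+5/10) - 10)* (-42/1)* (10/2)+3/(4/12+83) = -26241/250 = -104.96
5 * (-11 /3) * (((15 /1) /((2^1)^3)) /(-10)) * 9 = 30.94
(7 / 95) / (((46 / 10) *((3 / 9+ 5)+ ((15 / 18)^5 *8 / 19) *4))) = 1701 / 638227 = 0.00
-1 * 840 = -840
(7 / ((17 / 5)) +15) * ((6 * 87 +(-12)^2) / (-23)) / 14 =-35.28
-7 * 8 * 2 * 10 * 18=-20160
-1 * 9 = -9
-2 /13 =-0.15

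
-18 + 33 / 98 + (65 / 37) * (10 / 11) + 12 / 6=-14.07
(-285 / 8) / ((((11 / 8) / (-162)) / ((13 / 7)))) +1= 600287 / 77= 7795.94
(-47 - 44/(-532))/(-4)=1560/133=11.73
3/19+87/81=632/513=1.23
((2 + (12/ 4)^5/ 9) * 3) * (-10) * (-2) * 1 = 1740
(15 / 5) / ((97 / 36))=108 / 97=1.11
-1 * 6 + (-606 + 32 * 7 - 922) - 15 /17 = -22285 /17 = -1310.88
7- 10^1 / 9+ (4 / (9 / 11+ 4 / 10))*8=19391 / 603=32.16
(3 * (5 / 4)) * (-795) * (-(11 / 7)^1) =131175 / 28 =4684.82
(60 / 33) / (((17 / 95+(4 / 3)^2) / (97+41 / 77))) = 128421000 / 1417031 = 90.63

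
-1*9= -9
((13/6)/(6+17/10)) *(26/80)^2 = 2197/73920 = 0.03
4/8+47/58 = 1.31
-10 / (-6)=1.67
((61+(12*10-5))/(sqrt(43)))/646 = 88*sqrt(43)/13889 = 0.04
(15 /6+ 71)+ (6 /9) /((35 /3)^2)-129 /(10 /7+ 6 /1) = 3576087 /63700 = 56.14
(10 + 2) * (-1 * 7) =-84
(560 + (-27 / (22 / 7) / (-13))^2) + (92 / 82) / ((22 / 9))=1881039973 / 3353636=560.90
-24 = -24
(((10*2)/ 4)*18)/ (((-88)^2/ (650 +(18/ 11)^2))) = 1776915/ 234256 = 7.59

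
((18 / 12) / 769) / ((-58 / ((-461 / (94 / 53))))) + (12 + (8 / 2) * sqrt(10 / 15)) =4 * sqrt(6) / 3 + 100695411 / 8385176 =15.27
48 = 48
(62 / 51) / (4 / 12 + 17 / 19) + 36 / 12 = 2374 / 595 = 3.99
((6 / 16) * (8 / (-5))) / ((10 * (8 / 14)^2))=-147 / 800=-0.18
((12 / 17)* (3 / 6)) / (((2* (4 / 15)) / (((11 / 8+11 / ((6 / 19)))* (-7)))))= -91245 / 544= -167.73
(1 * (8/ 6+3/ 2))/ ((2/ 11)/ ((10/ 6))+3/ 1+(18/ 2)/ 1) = 935/ 3996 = 0.23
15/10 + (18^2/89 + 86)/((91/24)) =25.14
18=18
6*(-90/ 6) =-90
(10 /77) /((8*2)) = 5 /616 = 0.01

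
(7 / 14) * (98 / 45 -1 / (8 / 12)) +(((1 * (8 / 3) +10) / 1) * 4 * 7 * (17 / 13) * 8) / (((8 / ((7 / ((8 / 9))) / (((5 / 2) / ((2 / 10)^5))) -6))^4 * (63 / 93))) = 197916677176654545567898493 / 114257812500000000000000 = 1732.19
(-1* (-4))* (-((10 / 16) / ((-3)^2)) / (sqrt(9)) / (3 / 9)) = -5 / 18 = -0.28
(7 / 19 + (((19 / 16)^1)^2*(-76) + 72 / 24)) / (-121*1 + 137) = -126225 / 19456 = -6.49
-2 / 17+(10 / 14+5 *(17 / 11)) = 10896 / 1309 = 8.32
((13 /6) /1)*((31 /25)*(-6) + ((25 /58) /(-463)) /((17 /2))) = -551938387 /34238850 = -16.12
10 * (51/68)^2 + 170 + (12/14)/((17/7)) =175.98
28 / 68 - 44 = -741 / 17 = -43.59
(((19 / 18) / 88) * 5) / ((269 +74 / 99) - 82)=95 / 297392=0.00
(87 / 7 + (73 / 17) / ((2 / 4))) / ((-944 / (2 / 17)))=-2501 / 954856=-0.00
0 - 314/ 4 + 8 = -141/ 2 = -70.50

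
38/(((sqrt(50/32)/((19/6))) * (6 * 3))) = 722/135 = 5.35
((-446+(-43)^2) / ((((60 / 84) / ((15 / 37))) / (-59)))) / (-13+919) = -579439 / 11174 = -51.86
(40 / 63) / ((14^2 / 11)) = 110 / 3087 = 0.04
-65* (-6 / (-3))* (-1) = 130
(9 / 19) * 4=36 / 19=1.89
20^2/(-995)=-80/199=-0.40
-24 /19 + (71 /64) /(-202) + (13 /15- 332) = -1224728459 /3684480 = -332.40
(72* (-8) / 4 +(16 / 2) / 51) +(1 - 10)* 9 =-11467 / 51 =-224.84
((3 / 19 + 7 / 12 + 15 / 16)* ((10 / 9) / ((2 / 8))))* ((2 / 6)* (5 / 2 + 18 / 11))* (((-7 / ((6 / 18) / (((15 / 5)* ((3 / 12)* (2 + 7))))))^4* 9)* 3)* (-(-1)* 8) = 23999244386124735 / 26752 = 897100941466.98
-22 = -22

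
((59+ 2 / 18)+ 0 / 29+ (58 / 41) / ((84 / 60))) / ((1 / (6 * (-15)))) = -1552940 / 287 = -5410.94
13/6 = 2.17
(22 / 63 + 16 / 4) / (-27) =-274 / 1701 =-0.16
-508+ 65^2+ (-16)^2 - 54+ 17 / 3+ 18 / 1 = 11828 / 3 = 3942.67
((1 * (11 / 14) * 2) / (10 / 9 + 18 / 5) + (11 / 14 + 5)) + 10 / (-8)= 3613 / 742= 4.87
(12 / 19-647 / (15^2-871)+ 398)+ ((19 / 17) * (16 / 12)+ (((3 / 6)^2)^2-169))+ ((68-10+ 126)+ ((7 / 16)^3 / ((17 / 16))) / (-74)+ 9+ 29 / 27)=70422487625 / 165210624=426.26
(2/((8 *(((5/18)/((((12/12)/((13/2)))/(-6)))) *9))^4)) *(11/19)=11/3516430320000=0.00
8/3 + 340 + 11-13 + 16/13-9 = 12983/39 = 332.90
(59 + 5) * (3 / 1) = 192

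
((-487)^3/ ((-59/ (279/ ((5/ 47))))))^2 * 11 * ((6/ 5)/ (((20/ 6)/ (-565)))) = -58976295761206433959223.69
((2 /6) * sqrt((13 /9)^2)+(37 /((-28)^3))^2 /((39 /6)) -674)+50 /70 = -56900230229917 /84571748352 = -672.80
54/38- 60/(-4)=312/19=16.42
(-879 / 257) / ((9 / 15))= -1465 / 257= -5.70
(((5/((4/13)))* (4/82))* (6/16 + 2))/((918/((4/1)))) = 1235/150552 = 0.01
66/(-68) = -33/34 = -0.97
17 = 17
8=8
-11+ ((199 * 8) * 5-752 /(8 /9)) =7103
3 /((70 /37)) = 111 /70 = 1.59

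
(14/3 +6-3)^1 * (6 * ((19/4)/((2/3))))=1311/4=327.75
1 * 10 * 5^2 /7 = 250 /7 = 35.71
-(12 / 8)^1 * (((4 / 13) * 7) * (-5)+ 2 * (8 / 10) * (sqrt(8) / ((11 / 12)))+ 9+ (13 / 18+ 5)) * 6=-1728 * sqrt(2) / 55 - 925 / 26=-80.01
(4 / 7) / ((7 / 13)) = 1.06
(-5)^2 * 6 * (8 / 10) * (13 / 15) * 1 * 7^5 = 1747928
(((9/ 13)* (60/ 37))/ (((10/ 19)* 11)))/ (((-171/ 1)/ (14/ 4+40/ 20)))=-3/ 481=-0.01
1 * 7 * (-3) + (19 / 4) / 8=-653 / 32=-20.41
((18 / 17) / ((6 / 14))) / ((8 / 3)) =0.93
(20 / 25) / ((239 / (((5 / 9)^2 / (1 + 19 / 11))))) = 22 / 58077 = 0.00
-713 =-713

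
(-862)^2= 743044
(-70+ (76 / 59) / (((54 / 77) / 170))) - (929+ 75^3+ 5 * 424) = -676518022 / 1593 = -424681.75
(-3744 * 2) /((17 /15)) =-112320 /17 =-6607.06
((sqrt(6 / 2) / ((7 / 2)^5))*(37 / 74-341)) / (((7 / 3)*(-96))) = 0.01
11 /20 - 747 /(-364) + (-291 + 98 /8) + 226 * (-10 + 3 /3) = -4204469 /1820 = -2310.15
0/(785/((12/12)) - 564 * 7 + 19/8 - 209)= 0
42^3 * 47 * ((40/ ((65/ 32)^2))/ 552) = 1188569088/ 19435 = 61156.11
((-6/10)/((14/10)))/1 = -3/7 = -0.43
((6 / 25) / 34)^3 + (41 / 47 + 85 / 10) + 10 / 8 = 153300958201 / 14431937500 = 10.62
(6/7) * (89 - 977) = -5328/7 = -761.14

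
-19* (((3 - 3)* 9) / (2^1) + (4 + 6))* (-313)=59470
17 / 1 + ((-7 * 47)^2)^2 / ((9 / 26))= 304618966259 / 9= 33846551806.56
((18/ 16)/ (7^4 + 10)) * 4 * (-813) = -1.52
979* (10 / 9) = 9790 / 9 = 1087.78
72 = 72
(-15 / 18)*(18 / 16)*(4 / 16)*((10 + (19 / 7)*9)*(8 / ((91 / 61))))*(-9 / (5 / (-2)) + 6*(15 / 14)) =-1190781 / 2744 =-433.96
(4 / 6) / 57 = 2 / 171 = 0.01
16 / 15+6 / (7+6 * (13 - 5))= 194 / 165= 1.18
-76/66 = -38/33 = -1.15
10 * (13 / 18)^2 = 845 / 162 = 5.22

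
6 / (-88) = -3 / 44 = -0.07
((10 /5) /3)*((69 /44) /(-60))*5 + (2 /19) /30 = -699 /8360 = -0.08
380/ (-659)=-380/ 659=-0.58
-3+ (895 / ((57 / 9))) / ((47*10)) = -4821 / 1786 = -2.70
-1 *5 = -5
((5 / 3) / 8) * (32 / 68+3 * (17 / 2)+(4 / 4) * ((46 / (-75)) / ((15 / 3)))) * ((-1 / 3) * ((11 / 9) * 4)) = -3625171 / 413100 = -8.78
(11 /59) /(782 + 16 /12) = 33 /138650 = 0.00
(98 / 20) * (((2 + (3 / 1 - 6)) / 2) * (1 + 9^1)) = -49 / 2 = -24.50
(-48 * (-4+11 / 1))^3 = -37933056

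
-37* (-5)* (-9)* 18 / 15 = -1998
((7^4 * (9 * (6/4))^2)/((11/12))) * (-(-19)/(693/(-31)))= -49092561/121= -405723.64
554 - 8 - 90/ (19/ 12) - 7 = 9161/ 19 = 482.16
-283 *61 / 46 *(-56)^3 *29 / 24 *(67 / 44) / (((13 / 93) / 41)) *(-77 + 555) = 55917355655182448 / 3289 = 17001324309876.09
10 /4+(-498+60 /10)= -979 /2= -489.50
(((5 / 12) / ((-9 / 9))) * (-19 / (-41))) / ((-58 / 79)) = 7505 / 28536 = 0.26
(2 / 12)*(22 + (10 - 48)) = -8 / 3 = -2.67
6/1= 6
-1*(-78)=78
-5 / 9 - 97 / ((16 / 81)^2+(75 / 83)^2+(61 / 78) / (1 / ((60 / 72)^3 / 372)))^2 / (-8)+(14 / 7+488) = 4542511970161901552156707789 / 8977954721654712393255681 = 505.96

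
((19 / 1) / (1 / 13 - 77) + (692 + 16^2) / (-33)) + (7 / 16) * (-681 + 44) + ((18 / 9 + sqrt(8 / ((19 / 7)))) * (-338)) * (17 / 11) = -29752559 / 22000 - 11492 * sqrt(266) / 209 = -2249.18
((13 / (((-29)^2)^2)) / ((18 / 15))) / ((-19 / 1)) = -65 / 80630034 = -0.00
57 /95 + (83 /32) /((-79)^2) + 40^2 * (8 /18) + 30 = 6665791159 /8987040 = 741.71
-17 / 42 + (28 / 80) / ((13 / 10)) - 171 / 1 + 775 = 164855 / 273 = 603.86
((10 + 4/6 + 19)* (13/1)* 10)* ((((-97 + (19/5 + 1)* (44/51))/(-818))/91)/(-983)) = -234159/47843593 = -0.00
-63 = -63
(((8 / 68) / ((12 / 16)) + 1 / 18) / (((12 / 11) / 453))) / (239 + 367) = 107965 / 741744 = 0.15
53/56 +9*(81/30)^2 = 93179/1400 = 66.56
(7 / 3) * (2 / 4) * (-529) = -617.17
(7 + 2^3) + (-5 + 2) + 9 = 21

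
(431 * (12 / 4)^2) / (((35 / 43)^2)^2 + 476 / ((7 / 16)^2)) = 30943567851 / 19841664061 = 1.56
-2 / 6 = -1 / 3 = -0.33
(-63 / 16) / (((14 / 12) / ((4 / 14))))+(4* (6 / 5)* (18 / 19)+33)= 97311 / 2660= 36.58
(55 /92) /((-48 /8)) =-0.10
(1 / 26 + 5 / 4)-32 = -1597 / 52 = -30.71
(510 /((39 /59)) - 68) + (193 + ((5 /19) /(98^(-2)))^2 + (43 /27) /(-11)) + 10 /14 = 62330863506257 /9756747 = 6388488.24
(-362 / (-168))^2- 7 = -16631 / 7056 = -2.36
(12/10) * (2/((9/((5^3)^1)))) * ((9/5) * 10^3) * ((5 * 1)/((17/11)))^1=3300000/17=194117.65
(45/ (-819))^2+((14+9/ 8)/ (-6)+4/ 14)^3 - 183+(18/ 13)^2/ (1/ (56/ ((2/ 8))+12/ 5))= 7689037521853/ 32053432320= 239.88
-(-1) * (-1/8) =-1/8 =-0.12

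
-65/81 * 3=-65/27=-2.41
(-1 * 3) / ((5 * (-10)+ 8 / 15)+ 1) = 45 / 727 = 0.06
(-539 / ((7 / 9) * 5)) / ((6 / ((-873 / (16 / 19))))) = 3831597 / 160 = 23947.48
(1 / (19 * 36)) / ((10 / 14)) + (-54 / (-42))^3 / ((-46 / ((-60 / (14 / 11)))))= 411761261 / 188862660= 2.18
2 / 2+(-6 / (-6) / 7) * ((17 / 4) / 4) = 129 / 112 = 1.15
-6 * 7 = -42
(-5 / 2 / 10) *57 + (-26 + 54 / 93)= -4919 / 124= -39.67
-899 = -899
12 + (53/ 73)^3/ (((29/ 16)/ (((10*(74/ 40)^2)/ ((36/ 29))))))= 623950973/ 35011530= 17.82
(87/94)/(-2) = -87/188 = -0.46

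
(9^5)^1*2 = 118098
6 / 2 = 3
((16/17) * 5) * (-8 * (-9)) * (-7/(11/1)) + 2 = -213.61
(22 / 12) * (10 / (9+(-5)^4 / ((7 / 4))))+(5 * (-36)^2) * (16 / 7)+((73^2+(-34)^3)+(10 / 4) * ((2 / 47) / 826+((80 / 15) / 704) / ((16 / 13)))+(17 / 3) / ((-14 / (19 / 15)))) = -5491684533570203 / 286562263680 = -19164.02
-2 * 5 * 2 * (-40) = 800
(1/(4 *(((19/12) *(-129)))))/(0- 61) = 1/49837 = 0.00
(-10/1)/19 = -10/19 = -0.53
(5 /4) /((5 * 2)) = 1 /8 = 0.12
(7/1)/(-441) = -1/63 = -0.02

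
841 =841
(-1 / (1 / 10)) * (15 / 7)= -21.43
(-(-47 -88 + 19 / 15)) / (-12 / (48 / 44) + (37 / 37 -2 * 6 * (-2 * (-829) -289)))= -1003 / 123285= -0.01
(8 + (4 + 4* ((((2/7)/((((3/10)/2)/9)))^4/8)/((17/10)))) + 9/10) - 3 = 10372040883/408170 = 25411.08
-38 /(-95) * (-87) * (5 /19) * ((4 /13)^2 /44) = -696 /35321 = -0.02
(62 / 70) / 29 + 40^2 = 1624031 / 1015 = 1600.03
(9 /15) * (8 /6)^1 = 4 /5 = 0.80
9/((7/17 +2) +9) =0.79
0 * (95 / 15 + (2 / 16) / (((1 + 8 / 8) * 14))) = 0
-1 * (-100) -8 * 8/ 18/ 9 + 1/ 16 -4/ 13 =1674013/ 16848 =99.36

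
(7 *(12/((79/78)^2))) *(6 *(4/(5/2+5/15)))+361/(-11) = 771211687/1167067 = 660.81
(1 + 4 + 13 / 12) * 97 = 7081 / 12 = 590.08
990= 990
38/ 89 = 0.43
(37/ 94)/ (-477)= -37/ 44838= -0.00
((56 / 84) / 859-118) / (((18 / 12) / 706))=-429366608 / 7731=-55538.30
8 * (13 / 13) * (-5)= -40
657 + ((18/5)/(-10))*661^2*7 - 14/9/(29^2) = -208220147612/189225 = -1100383.92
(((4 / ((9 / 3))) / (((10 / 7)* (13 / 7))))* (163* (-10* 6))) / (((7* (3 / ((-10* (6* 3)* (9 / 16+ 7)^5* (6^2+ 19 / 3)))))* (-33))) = -1708415630298685 / 1277952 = -1336838653.02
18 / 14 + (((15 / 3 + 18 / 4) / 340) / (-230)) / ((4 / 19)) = 5627873 / 4379200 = 1.29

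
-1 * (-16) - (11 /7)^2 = 13.53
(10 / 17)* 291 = 2910 / 17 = 171.18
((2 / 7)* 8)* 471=7536 / 7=1076.57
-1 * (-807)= 807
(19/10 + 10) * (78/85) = 273/25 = 10.92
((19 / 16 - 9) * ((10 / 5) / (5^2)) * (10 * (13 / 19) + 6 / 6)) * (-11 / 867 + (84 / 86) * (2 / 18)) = -0.47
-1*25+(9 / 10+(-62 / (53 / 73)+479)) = 195837 / 530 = 369.50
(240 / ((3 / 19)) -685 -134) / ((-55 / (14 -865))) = 596551 / 55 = 10846.38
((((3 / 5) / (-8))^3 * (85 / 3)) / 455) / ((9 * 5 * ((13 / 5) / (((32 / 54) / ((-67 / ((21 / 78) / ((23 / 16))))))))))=17 / 45705289500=0.00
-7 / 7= -1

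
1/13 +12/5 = 161/65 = 2.48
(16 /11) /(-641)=-16 /7051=-0.00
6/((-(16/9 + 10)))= -27/53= -0.51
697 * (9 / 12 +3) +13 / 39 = 31369 / 12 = 2614.08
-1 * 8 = -8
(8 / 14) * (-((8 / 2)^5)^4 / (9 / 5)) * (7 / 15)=-4398046511104 / 27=-162890611522.37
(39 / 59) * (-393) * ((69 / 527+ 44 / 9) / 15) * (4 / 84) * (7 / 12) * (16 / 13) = -12475916 / 4197555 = -2.97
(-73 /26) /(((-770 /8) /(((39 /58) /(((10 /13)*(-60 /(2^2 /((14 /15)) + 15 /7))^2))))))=25623 /87533600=0.00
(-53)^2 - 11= 2798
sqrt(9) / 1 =3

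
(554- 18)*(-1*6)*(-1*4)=12864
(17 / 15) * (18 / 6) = 17 / 5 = 3.40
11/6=1.83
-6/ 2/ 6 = -0.50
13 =13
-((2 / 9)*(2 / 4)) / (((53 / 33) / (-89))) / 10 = 979 / 1590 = 0.62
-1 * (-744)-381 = 363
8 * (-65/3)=-520/3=-173.33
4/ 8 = 1/ 2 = 0.50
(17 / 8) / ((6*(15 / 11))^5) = 2737867 / 47239200000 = 0.00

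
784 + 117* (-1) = 667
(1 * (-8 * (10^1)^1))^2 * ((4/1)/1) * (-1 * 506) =-12953600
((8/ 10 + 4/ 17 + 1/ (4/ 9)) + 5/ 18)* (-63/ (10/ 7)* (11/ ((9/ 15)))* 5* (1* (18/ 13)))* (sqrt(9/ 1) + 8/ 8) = -17630151/ 221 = -79774.44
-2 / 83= -0.02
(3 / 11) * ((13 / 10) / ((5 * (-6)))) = -13 / 1100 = -0.01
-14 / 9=-1.56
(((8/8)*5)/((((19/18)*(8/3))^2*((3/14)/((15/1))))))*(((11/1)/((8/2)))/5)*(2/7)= 40095/5776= 6.94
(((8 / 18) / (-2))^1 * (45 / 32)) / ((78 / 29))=-145 / 1248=-0.12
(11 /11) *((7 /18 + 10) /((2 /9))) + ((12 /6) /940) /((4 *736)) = 64687041 /1383680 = 46.75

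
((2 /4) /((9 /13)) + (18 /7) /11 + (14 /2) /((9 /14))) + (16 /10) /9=83317 /6930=12.02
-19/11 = -1.73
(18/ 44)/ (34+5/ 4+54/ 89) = 534/ 46805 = 0.01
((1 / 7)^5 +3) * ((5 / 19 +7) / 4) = 1739559 / 319333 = 5.45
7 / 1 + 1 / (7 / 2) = 51 / 7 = 7.29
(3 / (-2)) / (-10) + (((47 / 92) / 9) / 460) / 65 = 3713627 / 24757200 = 0.15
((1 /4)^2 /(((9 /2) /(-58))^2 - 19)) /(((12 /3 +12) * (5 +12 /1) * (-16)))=841 /1112297216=0.00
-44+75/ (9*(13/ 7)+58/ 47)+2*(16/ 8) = -42305/ 1181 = -35.82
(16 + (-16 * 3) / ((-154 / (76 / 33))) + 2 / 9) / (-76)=-64567 / 289674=-0.22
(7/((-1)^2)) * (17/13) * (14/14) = 119/13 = 9.15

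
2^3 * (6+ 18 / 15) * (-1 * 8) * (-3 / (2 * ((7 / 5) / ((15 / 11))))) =51840 / 77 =673.25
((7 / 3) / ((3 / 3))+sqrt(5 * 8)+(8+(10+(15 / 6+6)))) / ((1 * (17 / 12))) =24 * sqrt(10) / 17+346 / 17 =24.82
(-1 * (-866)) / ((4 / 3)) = 1299 / 2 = 649.50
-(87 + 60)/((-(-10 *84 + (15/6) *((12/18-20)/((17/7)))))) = -153/895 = -0.17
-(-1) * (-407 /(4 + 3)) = -407 /7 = -58.14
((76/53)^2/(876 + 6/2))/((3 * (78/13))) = 2888/22221999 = 0.00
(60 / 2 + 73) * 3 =309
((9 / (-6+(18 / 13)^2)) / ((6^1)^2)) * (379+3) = -32279 / 1380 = -23.39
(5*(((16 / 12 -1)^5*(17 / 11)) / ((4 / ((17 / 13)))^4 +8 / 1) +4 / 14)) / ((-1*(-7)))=213349321315 / 1045168168968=0.20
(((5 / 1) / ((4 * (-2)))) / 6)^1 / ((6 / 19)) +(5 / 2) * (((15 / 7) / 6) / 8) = -55 / 252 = -0.22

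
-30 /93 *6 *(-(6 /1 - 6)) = 0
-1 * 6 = -6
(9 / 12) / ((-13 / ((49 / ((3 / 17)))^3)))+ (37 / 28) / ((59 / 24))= -238717834885 / 193284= -1235062.58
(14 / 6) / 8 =7 / 24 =0.29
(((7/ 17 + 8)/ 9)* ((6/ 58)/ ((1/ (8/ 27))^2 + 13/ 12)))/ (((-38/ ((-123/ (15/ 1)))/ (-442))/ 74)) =-360973184/ 6598225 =-54.71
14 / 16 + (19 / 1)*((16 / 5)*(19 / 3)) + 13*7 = 57233 / 120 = 476.94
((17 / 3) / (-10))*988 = -8398 / 15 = -559.87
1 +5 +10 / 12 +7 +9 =137 / 6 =22.83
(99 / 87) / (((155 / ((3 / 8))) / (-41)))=-4059 / 35960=-0.11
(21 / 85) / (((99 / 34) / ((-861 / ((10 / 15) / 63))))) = -379701 / 55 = -6903.65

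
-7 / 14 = -1 / 2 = -0.50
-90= -90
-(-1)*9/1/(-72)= -1/8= -0.12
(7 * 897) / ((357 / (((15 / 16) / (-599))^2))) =67275 / 1561501952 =0.00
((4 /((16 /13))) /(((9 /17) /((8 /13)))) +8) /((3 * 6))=53 /81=0.65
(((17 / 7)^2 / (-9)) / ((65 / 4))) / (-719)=1156 / 20610135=0.00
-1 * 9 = -9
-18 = -18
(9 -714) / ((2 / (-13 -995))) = 355320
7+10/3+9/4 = 151/12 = 12.58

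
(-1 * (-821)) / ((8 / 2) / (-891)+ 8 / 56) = 5120577 / 863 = 5933.46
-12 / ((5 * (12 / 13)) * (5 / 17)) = -221 / 25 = -8.84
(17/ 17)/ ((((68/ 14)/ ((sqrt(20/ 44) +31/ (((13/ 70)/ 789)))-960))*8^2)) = 7*sqrt(55)/ 23936 +5948775/ 14144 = 420.59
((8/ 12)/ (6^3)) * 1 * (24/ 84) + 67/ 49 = 10861/ 7938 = 1.37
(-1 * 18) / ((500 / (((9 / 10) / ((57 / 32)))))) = -216 / 11875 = -0.02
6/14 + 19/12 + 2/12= 61/28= 2.18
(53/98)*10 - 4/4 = 216/49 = 4.41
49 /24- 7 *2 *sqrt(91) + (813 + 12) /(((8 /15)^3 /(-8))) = -8352733 /192- 14 *sqrt(91) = -43637.37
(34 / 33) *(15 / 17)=10 / 11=0.91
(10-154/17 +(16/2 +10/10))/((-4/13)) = -2197/68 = -32.31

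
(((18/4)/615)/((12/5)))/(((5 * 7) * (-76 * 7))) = -1/6107360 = -0.00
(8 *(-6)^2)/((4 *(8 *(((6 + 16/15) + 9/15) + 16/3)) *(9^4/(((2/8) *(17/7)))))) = 17/265356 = 0.00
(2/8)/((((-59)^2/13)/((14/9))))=91/62658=0.00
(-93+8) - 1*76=-161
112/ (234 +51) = 112/ 285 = 0.39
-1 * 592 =-592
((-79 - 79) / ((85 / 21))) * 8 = -26544 / 85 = -312.28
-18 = -18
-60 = -60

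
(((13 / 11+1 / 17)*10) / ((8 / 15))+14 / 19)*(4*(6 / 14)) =1023216 / 24871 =41.14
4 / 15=0.27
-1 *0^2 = 0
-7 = -7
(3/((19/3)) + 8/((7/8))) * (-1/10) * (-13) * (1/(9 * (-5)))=-16627/59850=-0.28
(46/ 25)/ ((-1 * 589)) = -46/ 14725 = -0.00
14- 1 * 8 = 6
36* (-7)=-252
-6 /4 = -1.50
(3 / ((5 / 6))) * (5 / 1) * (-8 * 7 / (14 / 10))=-720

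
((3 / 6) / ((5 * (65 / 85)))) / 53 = 17 / 6890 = 0.00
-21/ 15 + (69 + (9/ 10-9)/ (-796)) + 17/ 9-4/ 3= 4883393/ 71640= 68.17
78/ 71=1.10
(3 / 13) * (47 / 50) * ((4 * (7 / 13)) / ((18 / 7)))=2303 / 12675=0.18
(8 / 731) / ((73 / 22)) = 176 / 53363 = 0.00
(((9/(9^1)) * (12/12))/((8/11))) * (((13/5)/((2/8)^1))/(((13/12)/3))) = 198/5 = 39.60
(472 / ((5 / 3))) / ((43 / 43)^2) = 1416 / 5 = 283.20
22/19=1.16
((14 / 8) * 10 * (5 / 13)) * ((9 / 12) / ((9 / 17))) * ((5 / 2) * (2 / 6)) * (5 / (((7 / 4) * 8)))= 10625 / 3744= 2.84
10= 10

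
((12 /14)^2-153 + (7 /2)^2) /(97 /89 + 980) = -2442427 /17114132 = -0.14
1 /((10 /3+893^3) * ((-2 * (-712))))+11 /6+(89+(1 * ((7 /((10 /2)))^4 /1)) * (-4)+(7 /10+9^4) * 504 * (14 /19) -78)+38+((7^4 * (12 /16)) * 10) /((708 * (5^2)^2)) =15581891551997214557844667 /6394292627444670000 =2436843.68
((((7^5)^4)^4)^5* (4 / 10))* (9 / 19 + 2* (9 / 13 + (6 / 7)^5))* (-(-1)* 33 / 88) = 225759201881262613310220617694893946073458133089377133587591369661433704329594202362890422763317069147334711736350937274661560630143702302764462058455568478615403244069220851430194996333886819284442555657140601656352713262219639806710982275001240189810939746051579507150194832869277495954822763085733139260524330690214037111491392731544459553 / 4940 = 45700243295802148443364500000000000000000000000000000000000000000000000000000000000000000000000000000000000000000000000000000000000000000000000000000000000000000000000000000000000000000000000000000000000000000000000000000000000000000000000000000000000000000000000000000000000000000000000000000000000000000000000000000000000000000000000000.00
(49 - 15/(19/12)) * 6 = 4506/19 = 237.16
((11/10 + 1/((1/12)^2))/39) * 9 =4353/130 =33.48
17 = 17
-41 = -41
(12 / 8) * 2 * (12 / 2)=18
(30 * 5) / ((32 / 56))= 525 / 2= 262.50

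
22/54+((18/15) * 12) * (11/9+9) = 147.61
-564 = -564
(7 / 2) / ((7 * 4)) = 1 / 8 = 0.12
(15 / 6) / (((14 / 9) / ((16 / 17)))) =180 / 119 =1.51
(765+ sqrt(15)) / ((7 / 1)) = sqrt(15) / 7+ 765 / 7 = 109.84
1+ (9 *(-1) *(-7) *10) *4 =2521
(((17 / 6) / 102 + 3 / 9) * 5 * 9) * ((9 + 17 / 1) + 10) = 585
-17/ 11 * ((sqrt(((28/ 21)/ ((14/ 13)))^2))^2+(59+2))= -42619/ 441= -96.64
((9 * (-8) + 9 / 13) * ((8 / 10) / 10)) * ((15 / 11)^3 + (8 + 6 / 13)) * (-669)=47203086582 / 1124695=41969.68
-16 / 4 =-4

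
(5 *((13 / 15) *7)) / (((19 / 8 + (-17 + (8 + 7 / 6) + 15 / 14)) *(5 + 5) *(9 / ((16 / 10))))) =-20384 / 165825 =-0.12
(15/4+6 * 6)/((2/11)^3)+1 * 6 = 211821/32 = 6619.41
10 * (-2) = -20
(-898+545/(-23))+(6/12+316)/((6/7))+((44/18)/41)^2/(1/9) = -768886897/1391868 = -552.41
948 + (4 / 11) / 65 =677824 / 715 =948.01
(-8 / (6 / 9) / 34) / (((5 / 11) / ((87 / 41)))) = -5742 / 3485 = -1.65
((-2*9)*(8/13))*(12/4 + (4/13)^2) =-75312/2197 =-34.28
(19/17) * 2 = 38/17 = 2.24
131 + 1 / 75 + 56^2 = 245026 / 75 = 3267.01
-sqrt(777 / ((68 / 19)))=-sqrt(250971) / 34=-14.73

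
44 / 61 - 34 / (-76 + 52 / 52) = 5374 / 4575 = 1.17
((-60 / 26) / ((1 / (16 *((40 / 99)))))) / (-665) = 1280 / 57057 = 0.02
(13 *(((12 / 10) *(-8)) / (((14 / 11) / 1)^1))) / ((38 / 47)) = -80652 / 665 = -121.28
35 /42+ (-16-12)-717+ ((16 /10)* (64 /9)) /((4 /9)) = -21557 /30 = -718.57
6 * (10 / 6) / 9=10 / 9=1.11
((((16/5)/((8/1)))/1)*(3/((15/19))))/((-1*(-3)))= 38/75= 0.51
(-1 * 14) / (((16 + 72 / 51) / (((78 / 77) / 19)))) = -663 / 15466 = -0.04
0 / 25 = 0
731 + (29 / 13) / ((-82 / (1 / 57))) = 44416993 / 60762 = 731.00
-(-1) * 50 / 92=25 / 46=0.54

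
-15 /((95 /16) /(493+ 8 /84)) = -8720 /7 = -1245.71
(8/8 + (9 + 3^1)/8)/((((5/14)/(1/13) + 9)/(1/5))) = 7/191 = 0.04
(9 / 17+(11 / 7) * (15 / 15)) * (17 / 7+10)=26.11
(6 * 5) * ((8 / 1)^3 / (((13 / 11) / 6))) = 1013760 / 13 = 77981.54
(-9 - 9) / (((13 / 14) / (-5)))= 1260 / 13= 96.92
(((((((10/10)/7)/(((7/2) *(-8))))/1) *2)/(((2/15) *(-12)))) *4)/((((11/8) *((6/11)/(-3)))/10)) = -50/49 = -1.02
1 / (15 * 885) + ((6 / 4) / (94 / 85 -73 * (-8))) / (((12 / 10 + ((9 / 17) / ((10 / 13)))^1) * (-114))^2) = 1234236124331 / 16372459599165900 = 0.00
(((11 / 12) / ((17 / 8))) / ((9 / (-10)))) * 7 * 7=-10780 / 459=-23.49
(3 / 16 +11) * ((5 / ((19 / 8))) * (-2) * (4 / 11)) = -17.13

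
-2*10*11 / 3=-220 / 3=-73.33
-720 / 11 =-65.45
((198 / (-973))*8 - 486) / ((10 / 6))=-1423386 / 4865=-292.58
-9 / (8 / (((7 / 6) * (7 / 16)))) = -147 / 256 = -0.57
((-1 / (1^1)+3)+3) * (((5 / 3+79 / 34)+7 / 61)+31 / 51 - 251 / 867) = 22.12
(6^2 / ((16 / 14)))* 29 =1827 / 2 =913.50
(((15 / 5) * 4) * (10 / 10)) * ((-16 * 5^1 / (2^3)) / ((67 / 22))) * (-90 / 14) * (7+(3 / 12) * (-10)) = 534600 / 469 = 1139.87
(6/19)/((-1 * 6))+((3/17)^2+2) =10864/5491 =1.98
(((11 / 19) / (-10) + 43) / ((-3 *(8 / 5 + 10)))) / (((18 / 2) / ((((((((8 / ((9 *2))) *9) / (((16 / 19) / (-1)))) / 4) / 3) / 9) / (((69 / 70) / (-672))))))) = -1998955 / 486243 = -4.11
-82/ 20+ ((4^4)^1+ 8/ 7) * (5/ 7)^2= 435937/ 3430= 127.10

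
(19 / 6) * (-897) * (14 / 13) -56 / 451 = -1379665 / 451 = -3059.12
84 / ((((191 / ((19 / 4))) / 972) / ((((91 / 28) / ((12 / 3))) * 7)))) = 11548.54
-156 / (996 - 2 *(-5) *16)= -39 / 289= -0.13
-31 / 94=-0.33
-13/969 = -0.01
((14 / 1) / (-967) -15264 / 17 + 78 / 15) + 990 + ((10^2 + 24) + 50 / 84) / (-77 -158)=15701699029 / 162252930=96.77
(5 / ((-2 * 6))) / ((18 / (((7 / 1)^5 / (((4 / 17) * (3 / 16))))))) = -1428595 / 162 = -8818.49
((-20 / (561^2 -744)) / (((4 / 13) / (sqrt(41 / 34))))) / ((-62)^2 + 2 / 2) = -13 *sqrt(1394) / 8209242642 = -0.00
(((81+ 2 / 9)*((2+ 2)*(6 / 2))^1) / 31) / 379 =2924 / 35247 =0.08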